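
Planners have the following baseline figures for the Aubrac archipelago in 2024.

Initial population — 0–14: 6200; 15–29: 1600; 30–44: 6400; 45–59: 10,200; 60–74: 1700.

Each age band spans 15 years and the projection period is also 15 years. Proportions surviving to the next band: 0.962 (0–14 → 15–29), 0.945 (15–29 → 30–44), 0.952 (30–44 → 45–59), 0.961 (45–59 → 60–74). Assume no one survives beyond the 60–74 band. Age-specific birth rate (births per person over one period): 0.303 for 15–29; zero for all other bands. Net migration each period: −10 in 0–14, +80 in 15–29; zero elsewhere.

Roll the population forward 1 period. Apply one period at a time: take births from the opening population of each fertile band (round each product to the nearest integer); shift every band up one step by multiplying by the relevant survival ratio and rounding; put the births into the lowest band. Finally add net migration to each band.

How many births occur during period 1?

After projecting period 1:
Births: 1600 × 0.303 = 485
15–29: 6200 × 0.962 = 5964
30–44: 1600 × 0.945 = 1512
45–59: 6400 × 0.952 = 6093
60–74: 10200 × 0.961 = 9802
Net migration: 0–14 − 10 → 475; 15–29 + 80 → 6044
Population now: 0–14=475, 15–29=6044, 30–44=1512, 45–59=6093, 60–74=9802

485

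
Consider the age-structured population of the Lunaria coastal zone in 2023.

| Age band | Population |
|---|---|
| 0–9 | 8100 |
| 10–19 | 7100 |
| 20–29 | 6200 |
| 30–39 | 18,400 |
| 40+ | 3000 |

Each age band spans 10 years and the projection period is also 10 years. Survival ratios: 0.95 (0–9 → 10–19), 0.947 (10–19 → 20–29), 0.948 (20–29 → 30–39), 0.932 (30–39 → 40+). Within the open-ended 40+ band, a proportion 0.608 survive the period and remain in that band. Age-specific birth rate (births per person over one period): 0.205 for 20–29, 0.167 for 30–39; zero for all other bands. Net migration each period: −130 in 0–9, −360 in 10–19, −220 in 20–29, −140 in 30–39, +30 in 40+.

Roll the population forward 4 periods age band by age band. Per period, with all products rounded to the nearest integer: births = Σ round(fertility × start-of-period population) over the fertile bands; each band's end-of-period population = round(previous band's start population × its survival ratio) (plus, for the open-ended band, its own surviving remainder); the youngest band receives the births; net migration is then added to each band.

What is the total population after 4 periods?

23194

Let group 1 be 0–9 through group 5 = 40+.
Period 1.
Births: 6200 × 0.205 = 1271  |  18400 × 0.167 = 3073 ⇒ total 4344
Group 2: 8100 × 0.95 = 7695
Group 3: 7100 × 0.947 = 6724
Group 4: 6200 × 0.948 = 5878
Group 5: 18400 × 0.932 + 3000 × 0.608 = 17149 + 1824 = 18973
Net migration: Group 1 − 130 → 4214; Group 2 − 360 → 7335; Group 3 − 220 → 6504; Group 4 − 140 → 5738; Group 5 + 30 → 19003
Giving 4214 / 7335 / 6504 / 5738 / 19003.
Period 2.
Births: 6504 × 0.205 = 1333  |  5738 × 0.167 = 958 ⇒ total 2291
Group 2: 4214 × 0.95 = 4003
Group 3: 7335 × 0.947 = 6946
Group 4: 6504 × 0.948 = 6166
Group 5: 5738 × 0.932 + 19003 × 0.608 = 5348 + 11554 = 16902
Net migration: Group 1 − 130 → 2161; Group 2 − 360 → 3643; Group 3 − 220 → 6726; Group 4 − 140 → 6026; Group 5 + 30 → 16932
Giving 2161 / 3643 / 6726 / 6026 / 16932.
Period 3.
Births: 6726 × 0.205 = 1379  |  6026 × 0.167 = 1006 ⇒ total 2385
Group 2: 2161 × 0.95 = 2053
Group 3: 3643 × 0.947 = 3450
Group 4: 6726 × 0.948 = 6376
Group 5: 6026 × 0.932 + 16932 × 0.608 = 5616 + 10295 = 15911
Net migration: Group 1 − 130 → 2255; Group 2 − 360 → 1693; Group 3 − 220 → 3230; Group 4 − 140 → 6236; Group 5 + 30 → 15941
Giving 2255 / 1693 / 3230 / 6236 / 15941.
Period 4.
Births: 3230 × 0.205 = 662  |  6236 × 0.167 = 1041 ⇒ total 1703
Group 2: 2255 × 0.95 = 2142
Group 3: 1693 × 0.947 = 1603
Group 4: 3230 × 0.948 = 3062
Group 5: 6236 × 0.932 + 15941 × 0.608 = 5812 + 9692 = 15504
Net migration: Group 1 − 130 → 1573; Group 2 − 360 → 1782; Group 3 − 220 → 1383; Group 4 − 140 → 2922; Group 5 + 30 → 15534
Giving 1573 / 1782 / 1383 / 2922 / 15534.
Total after period 4: 1573 + 1782 + 1383 + 2922 + 15534 = 23194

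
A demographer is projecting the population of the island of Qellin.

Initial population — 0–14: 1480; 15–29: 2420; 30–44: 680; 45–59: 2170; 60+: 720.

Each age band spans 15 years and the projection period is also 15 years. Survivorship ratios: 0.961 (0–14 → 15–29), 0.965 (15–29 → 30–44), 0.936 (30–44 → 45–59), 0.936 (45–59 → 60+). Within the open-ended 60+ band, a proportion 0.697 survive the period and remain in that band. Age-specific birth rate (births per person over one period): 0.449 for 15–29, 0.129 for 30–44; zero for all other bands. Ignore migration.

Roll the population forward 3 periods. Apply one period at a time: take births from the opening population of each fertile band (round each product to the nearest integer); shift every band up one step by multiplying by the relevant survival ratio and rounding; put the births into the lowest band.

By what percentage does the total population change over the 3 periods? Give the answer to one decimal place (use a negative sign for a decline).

Period 1:
Births: 2420 * 0.449 = 1087, 680 * 0.129 = 88 — total 1175
15–29: 1480 * 0.961 = 1422
30–44: 2420 * 0.965 = 2335
45–59: 680 * 0.936 = 636
60+: 2170 * 0.936 + 720 * 0.697 = 2031 + 502 = 2533
End of period: [1175, 1422, 2335, 636, 2533]
Period 2:
Births: 1422 * 0.449 = 638, 2335 * 0.129 = 301 — total 939
15–29: 1175 * 0.961 = 1129
30–44: 1422 * 0.965 = 1372
45–59: 2335 * 0.936 = 2186
60+: 636 * 0.936 + 2533 * 0.697 = 595 + 1766 = 2361
End of period: [939, 1129, 1372, 2186, 2361]
Period 3:
Births: 1129 * 0.449 = 507, 1372 * 0.129 = 177 — total 684
15–29: 939 * 0.961 = 902
30–44: 1129 * 0.965 = 1089
45–59: 1372 * 0.936 = 1284
60+: 2186 * 0.936 + 2361 * 0.697 = 2046 + 1646 = 3692
End of period: [684, 902, 1089, 1284, 3692]
Total: 7470 → 7651; change = 181; percentage change = 2.4%

2.4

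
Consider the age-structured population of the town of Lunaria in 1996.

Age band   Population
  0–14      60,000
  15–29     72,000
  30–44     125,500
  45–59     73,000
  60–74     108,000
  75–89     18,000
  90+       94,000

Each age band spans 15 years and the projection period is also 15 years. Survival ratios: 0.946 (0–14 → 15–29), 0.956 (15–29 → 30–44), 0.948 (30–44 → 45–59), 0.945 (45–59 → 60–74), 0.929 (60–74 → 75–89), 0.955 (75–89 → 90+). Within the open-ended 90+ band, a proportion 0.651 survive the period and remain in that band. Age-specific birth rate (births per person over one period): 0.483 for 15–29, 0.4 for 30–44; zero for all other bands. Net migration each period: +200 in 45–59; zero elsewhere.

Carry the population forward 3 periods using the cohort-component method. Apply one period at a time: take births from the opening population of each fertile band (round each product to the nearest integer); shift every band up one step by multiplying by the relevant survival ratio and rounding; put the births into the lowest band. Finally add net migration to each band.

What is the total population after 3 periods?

— Period 1 —
Births: 72000 * 0.483 = 34776, 125500 * 0.4 = 50200 → total 84976
15–29: 60000 * 0.946 = 56760
30–44: 72000 * 0.956 = 68832
45–59: 125500 * 0.948 = 118974
60–74: 73000 * 0.945 = 68985
75–89: 108000 * 0.929 = 100332
90+: 18000 * 0.955 + 94000 * 0.651 = 17190 + 61194 = 78384
Net migration: 45–59 + 200 → 119174
Giving 84976 / 56760 / 68832 / 119174 / 68985 / 100332 / 78384.
— Period 2 —
Births: 56760 * 0.483 = 27415, 68832 * 0.4 = 27533 → total 54948
15–29: 84976 * 0.946 = 80387
30–44: 56760 * 0.956 = 54263
45–59: 68832 * 0.948 = 65253
60–74: 119174 * 0.945 = 112619
75–89: 68985 * 0.929 = 64087
90+: 100332 * 0.955 + 78384 * 0.651 = 95817 + 51028 = 146845
Net migration: 45–59 + 200 → 65453
Giving 54948 / 80387 / 54263 / 65453 / 112619 / 64087 / 146845.
— Period 3 —
Births: 80387 * 0.483 = 38827, 54263 * 0.4 = 21705 → total 60532
15–29: 54948 * 0.946 = 51981
30–44: 80387 * 0.956 = 76850
45–59: 54263 * 0.948 = 51441
60–74: 65453 * 0.945 = 61853
75–89: 112619 * 0.929 = 104623
90+: 64087 * 0.955 + 146845 * 0.651 = 61203 + 95596 = 156799
Net migration: 45–59 + 200 → 51641
Giving 60532 / 51981 / 76850 / 51641 / 61853 / 104623 / 156799.
Total after period 3: 60532 + 51981 + 76850 + 51641 + 61853 + 104623 + 156799 = 564279

564279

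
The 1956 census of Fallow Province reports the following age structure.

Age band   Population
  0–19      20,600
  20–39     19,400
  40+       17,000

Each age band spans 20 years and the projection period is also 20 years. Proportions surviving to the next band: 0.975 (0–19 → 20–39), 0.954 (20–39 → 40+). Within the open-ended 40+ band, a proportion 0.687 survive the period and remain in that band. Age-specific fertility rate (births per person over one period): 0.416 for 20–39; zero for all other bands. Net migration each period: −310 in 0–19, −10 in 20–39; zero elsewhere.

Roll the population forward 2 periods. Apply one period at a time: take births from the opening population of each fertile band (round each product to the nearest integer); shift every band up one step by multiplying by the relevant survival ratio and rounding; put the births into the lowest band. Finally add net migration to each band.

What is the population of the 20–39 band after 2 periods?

Period 1.
Births: 19400 × 0.416 = 8070
20–39: 20600 × 0.975 = 20085
40+: 19400 × 0.954 + 17000 × 0.687 = 18508 + 11679 = 30187
Net migration: 0–19 − 310 → 7760; 20–39 − 10 → 20075
Population now: 0–19=7760, 20–39=20075, 40+=30187
Period 2.
Births: 20075 × 0.416 = 8351
20–39: 7760 × 0.975 = 7566
40+: 20075 × 0.954 + 30187 × 0.687 = 19152 + 20738 = 39890
Net migration: 0–19 − 310 → 8041; 20–39 − 10 → 7556
Population now: 0–19=8041, 20–39=7556, 40+=39890

7556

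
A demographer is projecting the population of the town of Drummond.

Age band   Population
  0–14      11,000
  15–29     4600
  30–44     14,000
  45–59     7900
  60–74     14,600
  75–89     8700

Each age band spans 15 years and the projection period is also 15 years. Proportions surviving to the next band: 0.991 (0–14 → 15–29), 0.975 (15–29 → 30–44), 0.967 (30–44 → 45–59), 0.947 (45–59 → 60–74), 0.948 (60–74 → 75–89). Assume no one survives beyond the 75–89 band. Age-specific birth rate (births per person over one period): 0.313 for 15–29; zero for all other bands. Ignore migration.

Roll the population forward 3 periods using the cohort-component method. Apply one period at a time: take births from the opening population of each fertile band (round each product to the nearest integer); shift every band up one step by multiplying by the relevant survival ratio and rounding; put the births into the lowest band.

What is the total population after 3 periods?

31756

Period 1.
Births: 4600 × 0.313 = 1440
15–29: 11000 × 0.991 = 10901
30–44: 4600 × 0.975 = 4485
45–59: 14000 × 0.967 = 13538
60–74: 7900 × 0.947 = 7481
75–89: 14600 × 0.948 = 13841
→ [1440, 10901, 4485, 13538, 7481, 13841]
Period 2.
Births: 10901 × 0.313 = 3412
15–29: 1440 × 0.991 = 1427
30–44: 10901 × 0.975 = 10628
45–59: 4485 × 0.967 = 4337
60–74: 13538 × 0.947 = 12820
75–89: 7481 × 0.948 = 7092
→ [3412, 1427, 10628, 4337, 12820, 7092]
Period 3.
Births: 1427 × 0.313 = 447
15–29: 3412 × 0.991 = 3381
30–44: 1427 × 0.975 = 1391
45–59: 10628 × 0.967 = 10277
60–74: 4337 × 0.947 = 4107
75–89: 12820 × 0.948 = 12153
→ [447, 3381, 1391, 10277, 4107, 12153]
Total after period 3: 447 + 3381 + 1391 + 10277 + 4107 + 12153 = 31756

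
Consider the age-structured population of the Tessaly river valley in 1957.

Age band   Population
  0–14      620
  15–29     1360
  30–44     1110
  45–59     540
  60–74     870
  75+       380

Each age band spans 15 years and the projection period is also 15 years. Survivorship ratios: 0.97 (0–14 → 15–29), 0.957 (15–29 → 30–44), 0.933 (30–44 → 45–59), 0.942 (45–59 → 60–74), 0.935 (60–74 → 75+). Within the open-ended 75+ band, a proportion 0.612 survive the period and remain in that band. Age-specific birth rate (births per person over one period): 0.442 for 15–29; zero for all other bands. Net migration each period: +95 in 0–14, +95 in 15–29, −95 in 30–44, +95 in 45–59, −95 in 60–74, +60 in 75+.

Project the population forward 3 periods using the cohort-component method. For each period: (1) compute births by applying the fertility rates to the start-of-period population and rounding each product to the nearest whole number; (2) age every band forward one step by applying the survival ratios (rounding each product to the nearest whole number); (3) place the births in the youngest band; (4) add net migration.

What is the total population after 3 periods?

Period 1:
Births: 1360 × 0.442 = 601
15–29: 620 × 0.97 = 601
30–44: 1360 × 0.957 = 1302
45–59: 1110 × 0.933 = 1036
60–74: 540 × 0.942 = 509
75+: 870 × 0.935 + 380 × 0.612 = 813 + 233 = 1046
Net migration: 0–14 + 95 → 696; 15–29 + 95 → 696; 30–44 − 95 → 1207; 45–59 + 95 → 1131; 60–74 − 95 → 414; 75+ + 60 → 1106
Population now: 0–14=696, 15–29=696, 30–44=1207, 45–59=1131, 60–74=414, 75+=1106
Period 2:
Births: 696 × 0.442 = 308
15–29: 696 × 0.97 = 675
30–44: 696 × 0.957 = 666
45–59: 1207 × 0.933 = 1126
60–74: 1131 × 0.942 = 1065
75+: 414 × 0.935 + 1106 × 0.612 = 387 + 677 = 1064
Net migration: 0–14 + 95 → 403; 15–29 + 95 → 770; 30–44 − 95 → 571; 45–59 + 95 → 1221; 60–74 − 95 → 970; 75+ + 60 → 1124
Population now: 0–14=403, 15–29=770, 30–44=571, 45–59=1221, 60–74=970, 75+=1124
Period 3:
Births: 770 × 0.442 = 340
15–29: 403 × 0.97 = 391
30–44: 770 × 0.957 = 737
45–59: 571 × 0.933 = 533
60–74: 1221 × 0.942 = 1150
75+: 970 × 0.935 + 1124 × 0.612 = 907 + 688 = 1595
Net migration: 0–14 + 95 → 435; 15–29 + 95 → 486; 30–44 − 95 → 642; 45–59 + 95 → 628; 60–74 − 95 → 1055; 75+ + 60 → 1655
Population now: 0–14=435, 15–29=486, 30–44=642, 45–59=628, 60–74=1055, 75+=1655
Total after period 3: 435 + 486 + 642 + 628 + 1055 + 1655 = 4901

4901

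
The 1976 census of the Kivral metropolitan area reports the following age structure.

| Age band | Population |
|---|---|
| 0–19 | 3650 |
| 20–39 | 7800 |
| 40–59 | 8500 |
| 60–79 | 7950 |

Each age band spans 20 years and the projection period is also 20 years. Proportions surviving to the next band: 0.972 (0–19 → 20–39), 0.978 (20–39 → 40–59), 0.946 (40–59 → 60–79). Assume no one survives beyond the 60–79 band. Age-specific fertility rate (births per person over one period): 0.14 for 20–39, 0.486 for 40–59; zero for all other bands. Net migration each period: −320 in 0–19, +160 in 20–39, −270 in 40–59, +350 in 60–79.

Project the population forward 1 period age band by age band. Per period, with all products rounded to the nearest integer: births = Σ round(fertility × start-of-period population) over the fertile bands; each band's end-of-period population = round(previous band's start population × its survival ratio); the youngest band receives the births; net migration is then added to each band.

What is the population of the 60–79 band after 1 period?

(Bands numbered youngest = 1 to oldest = 4.)
[period 1]
Births: 7800 * 0.14 = 1092  |  8500 * 0.486 = 4131 → 5223
Band 2: 3650 * 0.972 = 3548
Band 3: 7800 * 0.978 = 7628
Band 4: 8500 * 0.946 = 8041
Net migration: Band 1 − 320 → 4903; Band 2 + 160 → 3708; Band 3 − 270 → 7358; Band 4 + 350 → 8391
Giving 4903 / 3708 / 7358 / 8391.

8391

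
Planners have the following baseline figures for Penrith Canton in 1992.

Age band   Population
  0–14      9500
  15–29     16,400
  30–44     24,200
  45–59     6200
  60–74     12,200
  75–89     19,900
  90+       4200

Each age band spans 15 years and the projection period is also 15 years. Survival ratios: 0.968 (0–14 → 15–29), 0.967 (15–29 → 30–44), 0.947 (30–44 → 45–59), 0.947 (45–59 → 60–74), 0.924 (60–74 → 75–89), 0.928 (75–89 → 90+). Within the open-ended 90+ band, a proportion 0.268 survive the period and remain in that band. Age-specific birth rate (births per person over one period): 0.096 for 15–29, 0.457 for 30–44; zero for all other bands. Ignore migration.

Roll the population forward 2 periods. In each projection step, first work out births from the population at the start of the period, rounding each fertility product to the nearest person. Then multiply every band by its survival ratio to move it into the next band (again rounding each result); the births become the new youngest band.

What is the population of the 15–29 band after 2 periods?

12229

Let group 1 be 0–14 through group 7 = 90+.
Period 1.
Births: 16400 × 0.096 = 1574, 24200 × 0.457 = 11059 — total 12633
Group 2: 9500 × 0.968 = 9196
Group 3: 16400 × 0.967 = 15859
Group 4: 24200 × 0.947 = 22917
Group 5: 6200 × 0.947 = 5871
Group 6: 12200 × 0.924 = 11273
Group 7: 19900 × 0.928 + 4200 × 0.268 = 18467 + 1126 = 19593
→ [12633, 9196, 15859, 22917, 5871, 11273, 19593]
Period 2.
Births: 9196 × 0.096 = 883, 15859 × 0.457 = 7248 — total 8131
Group 2: 12633 × 0.968 = 12229
Group 3: 9196 × 0.967 = 8893
Group 4: 15859 × 0.947 = 15018
Group 5: 22917 × 0.947 = 21702
Group 6: 5871 × 0.924 = 5425
Group 7: 11273 × 0.928 + 19593 × 0.268 = 10461 + 5251 = 15712
→ [8131, 12229, 8893, 15018, 21702, 5425, 15712]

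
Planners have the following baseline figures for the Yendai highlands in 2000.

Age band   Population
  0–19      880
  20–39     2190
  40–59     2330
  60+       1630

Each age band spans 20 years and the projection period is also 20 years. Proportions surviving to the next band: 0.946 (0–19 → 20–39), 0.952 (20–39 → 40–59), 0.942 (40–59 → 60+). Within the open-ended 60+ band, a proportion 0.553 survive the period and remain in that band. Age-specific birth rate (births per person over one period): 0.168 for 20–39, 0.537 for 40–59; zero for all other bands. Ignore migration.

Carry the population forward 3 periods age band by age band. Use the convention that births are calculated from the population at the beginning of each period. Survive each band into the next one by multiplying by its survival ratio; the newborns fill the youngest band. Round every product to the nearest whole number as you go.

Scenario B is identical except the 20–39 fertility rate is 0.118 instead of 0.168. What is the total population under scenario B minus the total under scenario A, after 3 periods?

-227

After projecting period 1:
Births: 2190 × 0.168 = 368, 2330 × 0.537 = 1251 → 1619
20–39: 880 × 0.946 = 832
40–59: 2190 × 0.952 = 2085
60+: 2330 × 0.942 + 1630 × 0.553 = 2195 + 901 = 3096
Giving 1619 / 832 / 2085 / 3096.
After projecting period 2:
Births: 832 × 0.168 = 140, 2085 × 0.537 = 1120 → 1260
20–39: 1619 × 0.946 = 1532
40–59: 832 × 0.952 = 792
60+: 2085 × 0.942 + 3096 × 0.553 = 1964 + 1712 = 3676
Giving 1260 / 1532 / 792 / 3676.
After projecting period 3:
Births: 1532 × 0.168 = 257, 792 × 0.537 = 425 → 682
20–39: 1260 × 0.946 = 1192
40–59: 1532 × 0.952 = 1458
60+: 792 × 0.942 + 3676 × 0.553 = 746 + 2033 = 2779
Giving 682 / 1192 / 1458 / 2779.
Scenario A total after 3 periods: 6111
Scenario B projection —
After projecting period 1:
Births: 2190 × 0.118 = 258, 2330 × 0.537 = 1251 → 1509
20–39: 880 × 0.946 = 832
40–59: 2190 × 0.952 = 2085
60+: 2330 × 0.942 + 1630 × 0.553 = 2195 + 901 = 3096
Giving 1509 / 832 / 2085 / 3096.
After projecting period 2:
Births: 832 × 0.118 = 98, 2085 × 0.537 = 1120 → 1218
20–39: 1509 × 0.946 = 1428
40–59: 832 × 0.952 = 792
60+: 2085 × 0.942 + 3096 × 0.553 = 1964 + 1712 = 3676
Giving 1218 / 1428 / 792 / 3676.
After projecting period 3:
Births: 1428 × 0.118 = 169, 792 × 0.537 = 425 → 594
20–39: 1218 × 0.946 = 1152
40–59: 1428 × 0.952 = 1359
60+: 792 × 0.942 + 3676 × 0.553 = 746 + 2033 = 2779
Giving 594 / 1152 / 1359 / 2779.
Scenario B total after 3 periods: 5884
Difference B − A = 5884 − 6111 = -227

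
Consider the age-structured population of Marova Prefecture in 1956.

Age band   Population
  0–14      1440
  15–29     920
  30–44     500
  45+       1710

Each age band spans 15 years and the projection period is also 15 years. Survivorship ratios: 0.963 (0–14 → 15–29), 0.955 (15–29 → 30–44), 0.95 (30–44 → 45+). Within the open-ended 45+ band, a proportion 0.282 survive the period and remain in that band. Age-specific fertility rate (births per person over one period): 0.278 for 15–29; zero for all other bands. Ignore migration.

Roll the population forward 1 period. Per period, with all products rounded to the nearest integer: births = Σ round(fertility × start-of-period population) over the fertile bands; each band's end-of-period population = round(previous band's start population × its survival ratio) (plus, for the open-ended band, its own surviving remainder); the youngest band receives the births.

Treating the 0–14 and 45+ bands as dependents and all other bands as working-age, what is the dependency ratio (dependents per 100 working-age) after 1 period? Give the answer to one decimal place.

After projecting period 1:
Births: 920 × 0.278 = 256
15–29: 1440 × 0.963 = 1387
30–44: 920 × 0.955 = 879
45+: 500 × 0.95 + 1710 × 0.282 = 475 + 482 = 957
Population now: 0–14=256, 15–29=1387, 30–44=879, 45+=957
Dependents (band 0–14 + band 45+) = 256 + 957 = 1213; working-age = 2266; ratio = 1213/2266 × 100 = 53.5

53.5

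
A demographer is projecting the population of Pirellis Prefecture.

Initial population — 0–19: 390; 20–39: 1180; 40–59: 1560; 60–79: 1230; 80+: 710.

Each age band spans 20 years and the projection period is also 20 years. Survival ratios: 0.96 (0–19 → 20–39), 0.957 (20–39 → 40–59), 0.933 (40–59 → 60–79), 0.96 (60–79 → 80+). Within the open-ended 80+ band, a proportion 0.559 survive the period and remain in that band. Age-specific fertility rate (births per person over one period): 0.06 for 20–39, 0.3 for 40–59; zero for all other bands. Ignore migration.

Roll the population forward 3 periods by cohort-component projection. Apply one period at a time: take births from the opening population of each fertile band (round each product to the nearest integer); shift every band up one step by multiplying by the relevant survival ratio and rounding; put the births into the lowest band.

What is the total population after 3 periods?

3599

After projecting period 1:
Births: 1180 × 0.06 = 71, 1560 × 0.3 = 468 — total 539
20–39: 390 × 0.96 = 374
40–59: 1180 × 0.957 = 1129
60–79: 1560 × 0.933 = 1455
80+: 1230 × 0.96 + 710 × 0.559 = 1181 + 397 = 1578
End of period: [539, 374, 1129, 1455, 1578]
After projecting period 2:
Births: 374 × 0.06 = 22, 1129 × 0.3 = 339 — total 361
20–39: 539 × 0.96 = 517
40–59: 374 × 0.957 = 358
60–79: 1129 × 0.933 = 1053
80+: 1455 × 0.96 + 1578 × 0.559 = 1397 + 882 = 2279
End of period: [361, 517, 358, 1053, 2279]
After projecting period 3:
Births: 517 × 0.06 = 31, 358 × 0.3 = 107 — total 138
20–39: 361 × 0.96 = 347
40–59: 517 × 0.957 = 495
60–79: 358 × 0.933 = 334
80+: 1053 × 0.96 + 2279 × 0.559 = 1011 + 1274 = 2285
End of period: [138, 347, 495, 334, 2285]
Total after period 3: 138 + 347 + 495 + 334 + 2285 = 3599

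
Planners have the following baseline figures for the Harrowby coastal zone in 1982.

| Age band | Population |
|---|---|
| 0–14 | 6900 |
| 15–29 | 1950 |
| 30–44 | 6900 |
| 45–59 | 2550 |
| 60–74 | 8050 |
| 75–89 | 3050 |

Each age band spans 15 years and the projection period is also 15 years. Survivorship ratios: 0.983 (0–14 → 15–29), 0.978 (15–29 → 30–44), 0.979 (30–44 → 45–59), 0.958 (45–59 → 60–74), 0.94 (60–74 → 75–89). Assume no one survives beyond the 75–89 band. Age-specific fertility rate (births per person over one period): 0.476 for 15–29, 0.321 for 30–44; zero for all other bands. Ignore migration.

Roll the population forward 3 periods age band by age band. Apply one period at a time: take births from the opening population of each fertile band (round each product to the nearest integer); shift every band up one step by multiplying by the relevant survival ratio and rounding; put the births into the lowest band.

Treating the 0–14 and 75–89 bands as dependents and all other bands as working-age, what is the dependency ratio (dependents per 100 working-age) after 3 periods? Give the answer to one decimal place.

— Period 1 —
Births: 1950 × 0.476 = 928  |  6900 × 0.321 = 2215 → 3143
15–29: 6900 × 0.983 = 6783
30–44: 1950 × 0.978 = 1907
45–59: 6900 × 0.979 = 6755
60–74: 2550 × 0.958 = 2443
75–89: 8050 × 0.94 = 7567
Giving 3143 / 6783 / 1907 / 6755 / 2443 / 7567.
— Period 2 —
Births: 6783 × 0.476 = 3229  |  1907 × 0.321 = 612 → 3841
15–29: 3143 × 0.983 = 3090
30–44: 6783 × 0.978 = 6634
45–59: 1907 × 0.979 = 1867
60–74: 6755 × 0.958 = 6471
75–89: 2443 × 0.94 = 2296
Giving 3841 / 3090 / 6634 / 1867 / 6471 / 2296.
— Period 3 —
Births: 3090 × 0.476 = 1471  |  6634 × 0.321 = 2130 → 3601
15–29: 3841 × 0.983 = 3776
30–44: 3090 × 0.978 = 3022
45–59: 6634 × 0.979 = 6495
60–74: 1867 × 0.958 = 1789
75–89: 6471 × 0.94 = 6083
Giving 3601 / 3776 / 3022 / 6495 / 1789 / 6083.
Dependents (band 0–14 + band 75–89) = 3601 + 6083 = 9684; working-age = 15082; ratio = 9684/15082 × 100 = 64.2

64.2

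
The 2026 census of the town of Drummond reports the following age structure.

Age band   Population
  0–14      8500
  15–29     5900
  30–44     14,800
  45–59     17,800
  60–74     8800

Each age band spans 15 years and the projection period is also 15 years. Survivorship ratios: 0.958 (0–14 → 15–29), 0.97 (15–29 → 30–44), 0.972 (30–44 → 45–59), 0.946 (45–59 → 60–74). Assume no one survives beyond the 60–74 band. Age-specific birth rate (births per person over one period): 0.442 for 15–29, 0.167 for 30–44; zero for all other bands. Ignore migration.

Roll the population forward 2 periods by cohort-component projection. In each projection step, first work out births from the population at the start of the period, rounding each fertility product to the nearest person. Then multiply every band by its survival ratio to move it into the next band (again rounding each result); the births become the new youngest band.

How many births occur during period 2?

4555

(Groups numbered youngest = 1 to oldest = 5.)
[period 1]
Births: 5900 × 0.442 = 2608  |  14800 × 0.167 = 2472 → 5080
Group 2: 8500 × 0.958 = 8143
Group 3: 5900 × 0.97 = 5723
Group 4: 14800 × 0.972 = 14386
Group 5: 17800 × 0.946 = 16839
Population now: 0–14=5080, 15–29=8143, 30–44=5723, 45–59=14386, 60–74=16839
[period 2]
Births: 8143 × 0.442 = 3599  |  5723 × 0.167 = 956 → 4555
Group 2: 5080 × 0.958 = 4867
Group 3: 8143 × 0.97 = 7899
Group 4: 5723 × 0.972 = 5563
Group 5: 14386 × 0.946 = 13609
Population now: 0–14=4555, 15–29=4867, 30–44=7899, 45–59=5563, 60–74=13609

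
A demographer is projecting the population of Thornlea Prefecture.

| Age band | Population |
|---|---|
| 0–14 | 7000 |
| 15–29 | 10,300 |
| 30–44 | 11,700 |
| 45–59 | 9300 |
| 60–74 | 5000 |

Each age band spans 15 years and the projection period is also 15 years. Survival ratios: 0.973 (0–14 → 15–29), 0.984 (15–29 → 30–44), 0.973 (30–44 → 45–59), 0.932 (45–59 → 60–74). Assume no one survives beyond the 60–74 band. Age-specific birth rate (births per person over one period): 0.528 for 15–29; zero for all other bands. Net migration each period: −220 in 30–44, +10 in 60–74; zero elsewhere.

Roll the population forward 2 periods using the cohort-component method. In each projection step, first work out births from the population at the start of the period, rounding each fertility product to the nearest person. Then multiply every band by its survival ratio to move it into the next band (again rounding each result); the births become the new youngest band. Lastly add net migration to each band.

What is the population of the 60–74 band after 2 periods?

[period 1]
Births: 10300 × 0.528 = 5438
15–29: 7000 × 0.973 = 6811
30–44: 10300 × 0.984 = 10135
45–59: 11700 × 0.973 = 11384
60–74: 9300 × 0.932 = 8668
Net migration: 30–44 − 220 → 9915; 60–74 + 10 → 8678
Population now: 0–14=5438, 15–29=6811, 30–44=9915, 45–59=11384, 60–74=8678
[period 2]
Births: 6811 × 0.528 = 3596
15–29: 5438 × 0.973 = 5291
30–44: 6811 × 0.984 = 6702
45–59: 9915 × 0.973 = 9647
60–74: 11384 × 0.932 = 10610
Net migration: 30–44 − 220 → 6482; 60–74 + 10 → 10620
Population now: 0–14=3596, 15–29=5291, 30–44=6482, 45–59=9647, 60–74=10620

10620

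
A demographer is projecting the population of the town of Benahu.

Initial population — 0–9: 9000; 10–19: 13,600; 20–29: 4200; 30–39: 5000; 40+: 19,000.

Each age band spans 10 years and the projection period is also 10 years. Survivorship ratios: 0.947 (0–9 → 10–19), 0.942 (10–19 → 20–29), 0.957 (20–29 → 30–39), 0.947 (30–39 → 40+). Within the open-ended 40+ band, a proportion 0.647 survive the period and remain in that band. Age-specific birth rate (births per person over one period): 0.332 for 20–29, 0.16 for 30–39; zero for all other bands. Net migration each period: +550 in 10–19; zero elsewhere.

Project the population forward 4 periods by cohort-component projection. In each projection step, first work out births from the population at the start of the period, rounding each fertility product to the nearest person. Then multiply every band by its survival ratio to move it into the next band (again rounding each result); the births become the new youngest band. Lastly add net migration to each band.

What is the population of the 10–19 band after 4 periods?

5096

(Groups numbered youngest = 1 to oldest = 5.)
Period 1:
Births: 4200 * 0.332 = 1394 ; 5000 * 0.16 = 800 — total 2194
Group 2: 9000 * 0.947 = 8523
Group 3: 13600 * 0.942 = 12811
Group 4: 4200 * 0.957 = 4019
Group 5: 5000 * 0.947 + 19000 * 0.647 = 4735 + 12293 = 17028
Net migration: Group 2 + 550 → 9073
→ [2194, 9073, 12811, 4019, 17028]
Period 2:
Births: 12811 * 0.332 = 4253 ; 4019 * 0.16 = 643 — total 4896
Group 2: 2194 * 0.947 = 2078
Group 3: 9073 * 0.942 = 8547
Group 4: 12811 * 0.957 = 12260
Group 5: 4019 * 0.947 + 17028 * 0.647 = 3806 + 11017 = 14823
Net migration: Group 2 + 550 → 2628
→ [4896, 2628, 8547, 12260, 14823]
Period 3:
Births: 8547 * 0.332 = 2838 ; 12260 * 0.16 = 1962 — total 4800
Group 2: 4896 * 0.947 = 4637
Group 3: 2628 * 0.942 = 2476
Group 4: 8547 * 0.957 = 8179
Group 5: 12260 * 0.947 + 14823 * 0.647 = 11610 + 9590 = 21200
Net migration: Group 2 + 550 → 5187
→ [4800, 5187, 2476, 8179, 21200]
Period 4:
Births: 2476 * 0.332 = 822 ; 8179 * 0.16 = 1309 — total 2131
Group 2: 4800 * 0.947 = 4546
Group 3: 5187 * 0.942 = 4886
Group 4: 2476 * 0.957 = 2370
Group 5: 8179 * 0.947 + 21200 * 0.647 = 7746 + 13716 = 21462
Net migration: Group 2 + 550 → 5096
→ [2131, 5096, 4886, 2370, 21462]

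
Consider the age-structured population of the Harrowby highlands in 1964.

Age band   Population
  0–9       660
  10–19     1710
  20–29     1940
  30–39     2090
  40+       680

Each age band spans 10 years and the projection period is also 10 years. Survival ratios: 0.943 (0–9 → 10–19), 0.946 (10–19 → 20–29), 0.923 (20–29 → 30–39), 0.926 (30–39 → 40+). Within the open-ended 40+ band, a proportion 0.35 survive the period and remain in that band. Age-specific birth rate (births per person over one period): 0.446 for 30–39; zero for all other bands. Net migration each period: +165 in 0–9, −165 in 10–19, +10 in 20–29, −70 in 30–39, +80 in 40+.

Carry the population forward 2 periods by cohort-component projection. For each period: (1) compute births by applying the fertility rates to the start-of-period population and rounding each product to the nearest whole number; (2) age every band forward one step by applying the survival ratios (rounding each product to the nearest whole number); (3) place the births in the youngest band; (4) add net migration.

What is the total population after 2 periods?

— Period 1 —
Births: 2090 × 0.446 = 932
10–19: 660 × 0.943 = 622
20–29: 1710 × 0.946 = 1618
30–39: 1940 × 0.923 = 1791
40+: 2090 × 0.926 + 680 × 0.35 = 1935 + 238 = 2173
Net migration: 0–9 + 165 → 1097; 10–19 − 165 → 457; 20–29 + 10 → 1628; 30–39 − 70 → 1721; 40+ + 80 → 2253
Population now: 0–9=1097, 10–19=457, 20–29=1628, 30–39=1721, 40+=2253
— Period 2 —
Births: 1721 × 0.446 = 768
10–19: 1097 × 0.943 = 1034
20–29: 457 × 0.946 = 432
30–39: 1628 × 0.923 = 1503
40+: 1721 × 0.926 + 2253 × 0.35 = 1594 + 789 = 2383
Net migration: 0–9 + 165 → 933; 10–19 − 165 → 869; 20–29 + 10 → 442; 30–39 − 70 → 1433; 40+ + 80 → 2463
Population now: 0–9=933, 10–19=869, 20–29=442, 30–39=1433, 40+=2463
Total after period 2: 933 + 869 + 442 + 1433 + 2463 = 6140

6140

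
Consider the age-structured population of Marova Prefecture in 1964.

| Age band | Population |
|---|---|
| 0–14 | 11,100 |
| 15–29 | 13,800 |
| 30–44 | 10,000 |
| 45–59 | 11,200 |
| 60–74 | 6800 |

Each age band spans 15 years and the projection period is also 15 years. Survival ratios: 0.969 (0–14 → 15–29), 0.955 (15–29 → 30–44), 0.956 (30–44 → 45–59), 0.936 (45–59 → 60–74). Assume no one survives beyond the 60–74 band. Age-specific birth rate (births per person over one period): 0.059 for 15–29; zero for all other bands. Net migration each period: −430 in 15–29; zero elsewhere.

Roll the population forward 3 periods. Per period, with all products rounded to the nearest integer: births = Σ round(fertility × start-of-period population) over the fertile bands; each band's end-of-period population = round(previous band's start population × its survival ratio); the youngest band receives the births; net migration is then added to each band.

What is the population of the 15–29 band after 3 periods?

(Groups numbered youngest = 1 to oldest = 5.)
[period 1]
Births: 13800 * 0.059 = 814
Group 2: 11100 * 0.969 = 10756
Group 3: 13800 * 0.955 = 13179
Group 4: 10000 * 0.956 = 9560
Group 5: 11200 * 0.936 = 10483
Net migration: Group 2 − 430 → 10326
→ [814, 10326, 13179, 9560, 10483]
[period 2]
Births: 10326 * 0.059 = 609
Group 2: 814 * 0.969 = 789
Group 3: 10326 * 0.955 = 9861
Group 4: 13179 * 0.956 = 12599
Group 5: 9560 * 0.936 = 8948
Net migration: Group 2 − 430 → 359
→ [609, 359, 9861, 12599, 8948]
[period 3]
Births: 359 * 0.059 = 21
Group 2: 609 * 0.969 = 590
Group 3: 359 * 0.955 = 343
Group 4: 9861 * 0.956 = 9427
Group 5: 12599 * 0.936 = 11793
Net migration: Group 2 − 430 → 160
→ [21, 160, 343, 9427, 11793]

160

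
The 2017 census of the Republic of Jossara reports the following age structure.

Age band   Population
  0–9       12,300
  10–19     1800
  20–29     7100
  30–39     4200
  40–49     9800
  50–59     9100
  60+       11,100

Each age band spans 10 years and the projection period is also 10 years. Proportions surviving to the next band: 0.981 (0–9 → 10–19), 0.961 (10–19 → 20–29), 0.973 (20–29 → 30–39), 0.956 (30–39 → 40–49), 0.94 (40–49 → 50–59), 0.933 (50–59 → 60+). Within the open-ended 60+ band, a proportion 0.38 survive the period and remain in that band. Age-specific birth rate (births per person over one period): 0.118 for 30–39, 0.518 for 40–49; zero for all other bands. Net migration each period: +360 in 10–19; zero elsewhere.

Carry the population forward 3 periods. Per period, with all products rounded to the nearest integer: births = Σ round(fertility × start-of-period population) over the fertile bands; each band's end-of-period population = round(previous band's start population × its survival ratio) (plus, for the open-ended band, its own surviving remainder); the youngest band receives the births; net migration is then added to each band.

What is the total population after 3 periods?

40477

— Period 1 —
Births: 4200 × 0.118 = 496 ; 9800 × 0.518 = 5076 → total 5572
10–19: 12300 × 0.981 = 12066
20–29: 1800 × 0.961 = 1730
30–39: 7100 × 0.973 = 6908
40–49: 4200 × 0.956 = 4015
50–59: 9800 × 0.94 = 9212
60+: 9100 × 0.933 + 11100 × 0.38 = 8490 + 4218 = 12708
Net migration: 10–19 + 360 → 12426
Giving 5572 / 12426 / 1730 / 6908 / 4015 / 9212 / 12708.
— Period 2 —
Births: 6908 × 0.118 = 815 ; 4015 × 0.518 = 2080 → total 2895
10–19: 5572 × 0.981 = 5466
20–29: 12426 × 0.961 = 11941
30–39: 1730 × 0.973 = 1683
40–49: 6908 × 0.956 = 6604
50–59: 4015 × 0.94 = 3774
60+: 9212 × 0.933 + 12708 × 0.38 = 8595 + 4829 = 13424
Net migration: 10–19 + 360 → 5826
Giving 2895 / 5826 / 11941 / 1683 / 6604 / 3774 / 13424.
— Period 3 —
Births: 1683 × 0.118 = 199 ; 6604 × 0.518 = 3421 → total 3620
10–19: 2895 × 0.981 = 2840
20–29: 5826 × 0.961 = 5599
30–39: 11941 × 0.973 = 11619
40–49: 1683 × 0.956 = 1609
50–59: 6604 × 0.94 = 6208
60+: 3774 × 0.933 + 13424 × 0.38 = 3521 + 5101 = 8622
Net migration: 10–19 + 360 → 3200
Giving 3620 / 3200 / 5599 / 11619 / 1609 / 6208 / 8622.
Total after period 3: 3620 + 3200 + 5599 + 11619 + 1609 + 6208 + 8622 = 40477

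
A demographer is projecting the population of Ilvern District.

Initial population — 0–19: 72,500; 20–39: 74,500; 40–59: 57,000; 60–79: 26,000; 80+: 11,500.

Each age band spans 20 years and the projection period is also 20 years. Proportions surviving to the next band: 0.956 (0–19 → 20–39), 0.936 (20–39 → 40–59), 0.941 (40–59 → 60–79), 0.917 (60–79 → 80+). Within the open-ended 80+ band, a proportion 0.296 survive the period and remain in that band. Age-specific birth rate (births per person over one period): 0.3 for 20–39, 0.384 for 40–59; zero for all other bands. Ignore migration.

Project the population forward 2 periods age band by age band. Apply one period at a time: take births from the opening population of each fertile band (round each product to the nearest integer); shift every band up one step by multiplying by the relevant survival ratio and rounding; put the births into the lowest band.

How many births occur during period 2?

47570

— Period 1 —
Births: 74500 * 0.3 = 22350  |  57000 * 0.384 = 21888 — total 44238
20–39: 72500 * 0.956 = 69310
40–59: 74500 * 0.936 = 69732
60–79: 57000 * 0.941 = 53637
80+: 26000 * 0.917 + 11500 * 0.296 = 23842 + 3404 = 27246
End of period: [44238, 69310, 69732, 53637, 27246]
— Period 2 —
Births: 69310 * 0.3 = 20793  |  69732 * 0.384 = 26777 — total 47570
20–39: 44238 * 0.956 = 42292
40–59: 69310 * 0.936 = 64874
60–79: 69732 * 0.941 = 65618
80+: 53637 * 0.917 + 27246 * 0.296 = 49185 + 8065 = 57250
End of period: [47570, 42292, 64874, 65618, 57250]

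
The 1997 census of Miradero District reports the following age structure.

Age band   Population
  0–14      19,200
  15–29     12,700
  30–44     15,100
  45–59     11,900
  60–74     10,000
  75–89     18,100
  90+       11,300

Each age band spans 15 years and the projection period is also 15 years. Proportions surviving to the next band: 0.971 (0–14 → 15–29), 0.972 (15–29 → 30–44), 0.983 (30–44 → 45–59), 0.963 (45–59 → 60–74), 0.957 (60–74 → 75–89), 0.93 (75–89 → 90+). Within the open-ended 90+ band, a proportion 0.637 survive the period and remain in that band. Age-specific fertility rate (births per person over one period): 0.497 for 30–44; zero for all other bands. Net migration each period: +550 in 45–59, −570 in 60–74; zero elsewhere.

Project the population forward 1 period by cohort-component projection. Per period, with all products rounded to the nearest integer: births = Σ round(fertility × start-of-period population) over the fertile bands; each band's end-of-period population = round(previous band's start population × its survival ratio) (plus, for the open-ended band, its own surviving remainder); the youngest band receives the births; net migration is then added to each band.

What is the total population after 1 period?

98376

[period 1]
Births: 15100 * 0.497 = 7505
15–29: 19200 * 0.971 = 18643
30–44: 12700 * 0.972 = 12344
45–59: 15100 * 0.983 = 14843
60–74: 11900 * 0.963 = 11460
75–89: 10000 * 0.957 = 9570
90+: 18100 * 0.93 + 11300 * 0.637 = 16833 + 7198 = 24031
Net migration: 45–59 + 550 → 15393; 60–74 − 570 → 10890
Population now: 0–14=7505, 15–29=18643, 30–44=12344, 45–59=15393, 60–74=10890, 75–89=9570, 90+=24031
Total after period 1: 7505 + 18643 + 12344 + 15393 + 10890 + 9570 + 24031 = 98376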